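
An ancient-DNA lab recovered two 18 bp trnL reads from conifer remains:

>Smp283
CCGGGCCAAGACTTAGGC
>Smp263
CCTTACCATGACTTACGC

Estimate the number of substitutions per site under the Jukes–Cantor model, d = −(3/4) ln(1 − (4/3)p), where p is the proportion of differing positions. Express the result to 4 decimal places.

0.3470

The sequences differ at positions 3 (G/T), 4 (G/T), 5 (G/A), 9 (A/T), 16 (G/C).
p = 5/18 = 0.277778.
d = −0.75 · ln(1 − (4/3)·0.277778) = −0.75 · ln(0.629629) = −0.75 · (-0.462625) = 0.3470.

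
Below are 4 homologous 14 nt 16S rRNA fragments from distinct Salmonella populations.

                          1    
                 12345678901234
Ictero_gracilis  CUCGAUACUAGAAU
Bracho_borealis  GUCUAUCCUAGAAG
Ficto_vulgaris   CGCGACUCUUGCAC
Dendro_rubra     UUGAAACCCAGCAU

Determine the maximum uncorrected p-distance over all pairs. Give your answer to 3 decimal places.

0.643

Pairwise Hamming distances:
  Ictero_gracilis vs Bracho_borealis: 4
  Ictero_gracilis vs Ficto_vulgaris: 6
  Ictero_gracilis vs Dendro_rubra: 7
  Bracho_borealis vs Ficto_vulgaris: 8
  Bracho_borealis vs Dendro_rubra: 7
  Ficto_vulgaris vs Dendro_rubra: 9
The largest is 9 mismatches, between Ficto_vulgaris and Dendro_rubra; p = 9/14 = 0.643.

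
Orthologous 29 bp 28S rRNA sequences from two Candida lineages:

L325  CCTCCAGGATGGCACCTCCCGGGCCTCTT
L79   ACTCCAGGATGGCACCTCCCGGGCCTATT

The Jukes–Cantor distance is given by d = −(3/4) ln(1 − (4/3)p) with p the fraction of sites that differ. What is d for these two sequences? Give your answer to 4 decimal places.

0.0723

Mismatches occur at site 1 (C→A), site 27 (C→A).
p = 2/29 = 0.068966.
d = −0.75 · ln(1 − (4/3)·0.068966) = −0.75 · ln(0.908045) = −0.75 · (-0.096461) = 0.0723.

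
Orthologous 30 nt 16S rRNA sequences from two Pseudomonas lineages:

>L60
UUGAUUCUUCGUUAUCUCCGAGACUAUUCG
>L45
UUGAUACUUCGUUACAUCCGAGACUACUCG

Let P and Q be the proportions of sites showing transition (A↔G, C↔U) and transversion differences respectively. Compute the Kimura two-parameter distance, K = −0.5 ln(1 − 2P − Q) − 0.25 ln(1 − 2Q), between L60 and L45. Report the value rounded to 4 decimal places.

0.1473

Differing sites — 6:U/A (Tv); 15:U/C (Ti); 16:C/A (Tv); 27:U/C (Ti).
Of the 4 differences, 2 transitions and 2 transversions over 30 sites: P = 2/30 = 0.066667, Q = 2/30 = 0.066667.
d = −0.5·ln(0.799999) − 0.25·ln(0.866666) = −0.5·(-0.223145) − 0.25·(-0.143102) = 0.1473.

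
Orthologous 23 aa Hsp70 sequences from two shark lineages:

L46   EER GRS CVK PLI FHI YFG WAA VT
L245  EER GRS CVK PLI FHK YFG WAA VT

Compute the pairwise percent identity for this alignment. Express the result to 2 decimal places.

Differing sites — 15:I/K.
22 of the 23 sites match, so the percent identity is 22/23 × 100 = 95.65%.

95.65%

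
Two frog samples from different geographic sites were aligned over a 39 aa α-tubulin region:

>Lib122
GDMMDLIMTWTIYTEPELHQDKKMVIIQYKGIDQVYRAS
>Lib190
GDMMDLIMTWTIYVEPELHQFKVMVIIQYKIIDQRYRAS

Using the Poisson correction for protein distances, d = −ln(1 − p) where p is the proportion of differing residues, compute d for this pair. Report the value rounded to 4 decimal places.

The sequences differ at positions 14 (T/V), 21 (D/F), 23 (K/V), 31 (G/I), 35 (V/R).
p = 5/39 = 0.128205.
d = −ln(1 − 0.128205) = −ln(0.871795) = 0.1372.

0.1372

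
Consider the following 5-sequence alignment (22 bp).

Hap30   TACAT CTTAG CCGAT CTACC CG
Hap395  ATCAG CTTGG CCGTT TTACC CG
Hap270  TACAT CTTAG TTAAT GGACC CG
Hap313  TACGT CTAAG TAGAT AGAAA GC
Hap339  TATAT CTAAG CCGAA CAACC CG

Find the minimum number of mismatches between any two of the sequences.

Pairwise Hamming distances:
  Hap30 vs Hap395: 6
  Hap30 vs Hap270: 5
  Hap30 vs Hap313: 10
  Hap30 vs Hap339: 4
  Hap395 vs Hap270: 10
  Hap395 vs Hap313: 15
  Hap395 vs Hap339: 10
  Hap270 vs Hap313: 9
  Hap270 vs Hap339: 8
  Hap313 vs Hap339: 11
The smallest is 4, between Hap30 and Hap339.

4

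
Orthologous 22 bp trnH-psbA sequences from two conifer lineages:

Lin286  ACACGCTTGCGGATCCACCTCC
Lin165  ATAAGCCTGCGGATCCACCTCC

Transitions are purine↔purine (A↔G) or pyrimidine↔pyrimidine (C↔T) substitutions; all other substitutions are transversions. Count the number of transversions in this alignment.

1

Differing sites — 2:C/T (Ti); 4:C/A (Tv); 7:T/C (Ti).
Of the 3 differences, 2 transitions and 1 transversion, so the answer is 1.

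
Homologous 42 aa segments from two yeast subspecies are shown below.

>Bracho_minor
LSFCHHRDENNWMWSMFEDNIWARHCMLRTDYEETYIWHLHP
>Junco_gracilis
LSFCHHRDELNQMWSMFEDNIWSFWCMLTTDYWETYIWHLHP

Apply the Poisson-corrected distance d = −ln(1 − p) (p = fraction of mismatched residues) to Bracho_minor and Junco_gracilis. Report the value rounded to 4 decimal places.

Mismatches occur at site 10 (N→L), site 12 (W→Q), site 23 (A→S), site 24 (R→F), site 25 (H→W), site 29 (R→T), site 33 (E→W).
p = 7/42 = 0.166667.
d = −ln(1 − 0.166667) = −ln(0.833333) = 0.1823.

0.1823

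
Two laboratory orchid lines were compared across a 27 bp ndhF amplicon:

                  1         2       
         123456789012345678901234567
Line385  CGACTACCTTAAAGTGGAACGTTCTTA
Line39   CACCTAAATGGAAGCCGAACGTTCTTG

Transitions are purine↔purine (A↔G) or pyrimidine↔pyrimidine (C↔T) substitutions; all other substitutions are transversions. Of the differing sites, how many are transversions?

Differing sites — 2:G/A (Ti); 3:A/C (Tv); 7:C/A (Tv); 8:C/A (Tv); 10:T/G (Tv); 11:A/G (Ti); 15:T/C (Ti); 16:G/C (Tv); 27:A/G (Ti).
Of the 9 differences, 4 transitions and 5 transversions, so the answer is 5.

5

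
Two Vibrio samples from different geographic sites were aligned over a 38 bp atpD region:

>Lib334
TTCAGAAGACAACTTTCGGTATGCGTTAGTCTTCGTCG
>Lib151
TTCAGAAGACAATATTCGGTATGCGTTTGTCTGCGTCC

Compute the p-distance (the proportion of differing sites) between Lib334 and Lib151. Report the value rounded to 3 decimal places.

0.132

Mismatches occur at site 13 (C↔T), site 14 (T↔A), site 28 (A↔T), site 33 (T↔G), site 38 (G↔C).
There are 5 differences over 38 sites, so p = 5/38 = 0.132.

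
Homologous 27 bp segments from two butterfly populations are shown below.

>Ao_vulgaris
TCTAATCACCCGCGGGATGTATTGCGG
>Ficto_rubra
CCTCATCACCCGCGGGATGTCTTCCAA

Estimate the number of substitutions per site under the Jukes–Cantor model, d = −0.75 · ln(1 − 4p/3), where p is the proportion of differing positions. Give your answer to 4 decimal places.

The sequences differ at positions 1 (T/C), 4 (A/C), 21 (A/C), 24 (G/C), 26 (G/A), 27 (G/A).
p = 6/27 = 0.222222.
d = −0.75 · ln(1 − (4/3)·0.222222) = −0.75 · ln(0.703704) = −0.75 · (-0.351397) = 0.2635.

0.2635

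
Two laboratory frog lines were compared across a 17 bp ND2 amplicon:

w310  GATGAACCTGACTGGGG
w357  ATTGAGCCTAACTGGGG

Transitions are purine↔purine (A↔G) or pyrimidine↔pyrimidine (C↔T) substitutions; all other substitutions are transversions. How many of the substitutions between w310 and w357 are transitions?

3

Mismatches occur at site 1 (G↔A, transition), site 2 (A↔T, transversion), site 6 (A↔G, transition), site 10 (G↔A, transition).
Of the 4 differences, 3 transitions and 1 transversion, so the answer is 3.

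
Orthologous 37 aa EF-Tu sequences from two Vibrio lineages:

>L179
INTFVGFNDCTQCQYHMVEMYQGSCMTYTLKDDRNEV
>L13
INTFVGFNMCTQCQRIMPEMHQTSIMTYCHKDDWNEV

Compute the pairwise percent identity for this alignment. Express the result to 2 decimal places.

Differing sites — 9:D/M; 15:Y/R; 16:H/I; 18:V/P; 21:Y/H; 23:G/T; 25:C/I; 29:T/C; 30:L/H; 34:R/W.
27 of the 37 sites match, so the percent identity is 27/37 × 100 = 72.97%.

72.97%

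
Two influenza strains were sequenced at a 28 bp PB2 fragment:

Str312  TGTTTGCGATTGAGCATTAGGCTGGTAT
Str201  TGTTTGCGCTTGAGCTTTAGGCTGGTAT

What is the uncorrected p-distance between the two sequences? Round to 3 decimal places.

Differing sites — 9:A/C; 16:A/T.
There are 2 differences over 28 sites, so p = 2/28 = 0.071.

0.071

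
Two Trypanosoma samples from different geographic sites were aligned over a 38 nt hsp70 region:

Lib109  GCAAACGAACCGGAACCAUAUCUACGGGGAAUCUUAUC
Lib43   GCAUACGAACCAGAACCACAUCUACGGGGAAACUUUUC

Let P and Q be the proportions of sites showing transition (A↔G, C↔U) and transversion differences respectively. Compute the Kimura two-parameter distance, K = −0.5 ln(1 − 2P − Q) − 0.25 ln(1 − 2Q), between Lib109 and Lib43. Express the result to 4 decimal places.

Differing sites — 4:A/U (Tv); 12:G/A (Ti); 19:U/C (Ti); 32:U/A (Tv); 36:A/U (Tv).
Of the 5 differences, 2 transitions and 3 transversions over 38 sites: P = 2/38 = 0.052632, Q = 3/38 = 0.078947.
d = −0.5·ln(0.815789) − 0.25·ln(0.842106) = −0.5·(-0.203600) − 0.25·(-0.171849) = 0.1448.

0.1448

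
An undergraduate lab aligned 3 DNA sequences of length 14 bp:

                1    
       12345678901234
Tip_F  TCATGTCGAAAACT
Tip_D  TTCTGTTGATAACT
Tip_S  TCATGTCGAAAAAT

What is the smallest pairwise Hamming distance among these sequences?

Pairwise Hamming distances:
  Tip_F vs Tip_D: 4
  Tip_F vs Tip_S: 1
  Tip_D vs Tip_S: 5
The smallest is 1, between Tip_F and Tip_S.

1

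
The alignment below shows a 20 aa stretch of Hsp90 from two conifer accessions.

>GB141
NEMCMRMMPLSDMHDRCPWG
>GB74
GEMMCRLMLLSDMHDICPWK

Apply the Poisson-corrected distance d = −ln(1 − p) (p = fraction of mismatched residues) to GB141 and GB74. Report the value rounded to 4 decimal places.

0.4308

Mismatches occur at site 1 (N/G), site 4 (C/M), site 5 (M/C), site 7 (M/L), site 9 (P/L), site 16 (R/I), site 20 (G/K).
p = 7/20 = 0.350000.
d = −ln(1 − 0.350000) = −ln(0.650000) = 0.4308.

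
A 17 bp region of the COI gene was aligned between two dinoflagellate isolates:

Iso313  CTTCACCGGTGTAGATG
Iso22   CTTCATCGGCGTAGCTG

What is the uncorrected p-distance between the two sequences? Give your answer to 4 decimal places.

0.1765

The sequences differ at positions 6 (C/T), 10 (T/C), 15 (A/C).
There are 3 differences over 17 sites, so p = 3/17 = 0.1765.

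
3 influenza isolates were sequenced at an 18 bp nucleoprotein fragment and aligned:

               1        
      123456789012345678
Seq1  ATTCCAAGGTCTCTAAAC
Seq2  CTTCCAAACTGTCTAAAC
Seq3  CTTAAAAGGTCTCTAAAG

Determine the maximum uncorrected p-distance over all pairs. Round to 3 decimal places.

Pairwise Hamming distances:
  Seq1 vs Seq2: 4
  Seq1 vs Seq3: 4
  Seq2 vs Seq3: 6
The largest is 6 mismatches, between Seq2 and Seq3; p = 6/18 = 0.333.

0.333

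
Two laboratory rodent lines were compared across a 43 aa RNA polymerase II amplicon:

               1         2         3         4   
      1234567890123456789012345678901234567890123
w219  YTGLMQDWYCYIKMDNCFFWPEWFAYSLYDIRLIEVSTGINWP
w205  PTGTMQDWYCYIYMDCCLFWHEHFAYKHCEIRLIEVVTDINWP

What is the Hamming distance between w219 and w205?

13

The sequences differ at positions 1 (Y/P), 4 (L/T), 13 (K/Y), 16 (N/C), 18 (F/L), 21 (P/H), 23 (W/H), 27 (S/K), 28 (L/H), 29 (Y/C), 30 (D/E), 37 (S/V), 39 (G/D).
That gives 13 mismatches out of 43 aligned sites, so the Hamming distance is 13.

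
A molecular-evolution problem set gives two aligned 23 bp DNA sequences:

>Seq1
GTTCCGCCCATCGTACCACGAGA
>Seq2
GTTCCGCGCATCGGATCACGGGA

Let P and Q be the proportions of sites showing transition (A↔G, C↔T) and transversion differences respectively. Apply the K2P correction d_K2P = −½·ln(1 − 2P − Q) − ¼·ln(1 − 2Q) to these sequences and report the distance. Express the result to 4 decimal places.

0.1989

Differing sites — 8:C/G (Tv); 14:T/G (Tv); 16:C/T (Ti); 21:A/G (Ti).
Of the 4 differences, 2 transitions and 2 transversions over 23 sites: P = 2/23 = 0.086957, Q = 2/23 = 0.086957.
d = −0.5·ln(0.739129) − 0.25·ln(0.826086) = −0.5·(-0.302283) − 0.25·(-0.191056) = 0.1989.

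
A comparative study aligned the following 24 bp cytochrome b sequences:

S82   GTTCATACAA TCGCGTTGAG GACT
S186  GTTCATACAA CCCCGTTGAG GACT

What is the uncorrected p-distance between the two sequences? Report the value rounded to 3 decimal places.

0.083

The sequences differ at positions 11 (T/C), 13 (G/C).
There are 2 differences over 24 sites, so p = 2/24 = 0.083.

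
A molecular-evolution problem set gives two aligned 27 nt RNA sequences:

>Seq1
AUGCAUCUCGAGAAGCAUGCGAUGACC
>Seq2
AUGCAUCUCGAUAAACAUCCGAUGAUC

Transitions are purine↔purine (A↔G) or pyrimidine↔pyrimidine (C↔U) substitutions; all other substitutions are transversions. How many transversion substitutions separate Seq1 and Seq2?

The sequences differ at positions 12 (G/U, transversion), 15 (G/A, transition), 19 (G/C, transversion), 26 (C/U, transition).
Of the 4 differences, 2 transitions and 2 transversions, so the answer is 2.

2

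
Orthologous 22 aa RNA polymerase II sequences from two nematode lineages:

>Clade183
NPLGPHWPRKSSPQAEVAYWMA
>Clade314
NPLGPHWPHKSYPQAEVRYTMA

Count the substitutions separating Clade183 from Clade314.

4

Differing sites — 9:R/H; 12:S/Y; 18:A/R; 20:W/T.
That gives 4 mismatches out of 22 aligned sites, so the Hamming distance is 4.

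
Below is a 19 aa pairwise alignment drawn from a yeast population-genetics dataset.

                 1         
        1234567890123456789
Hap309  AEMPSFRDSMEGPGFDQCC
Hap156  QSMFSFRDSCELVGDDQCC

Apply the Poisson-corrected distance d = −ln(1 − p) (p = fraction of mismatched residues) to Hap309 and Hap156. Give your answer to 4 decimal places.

0.4595

Mismatches occur at site 1 (A→Q), site 2 (E→S), site 4 (P→F), site 10 (M→C), site 12 (G→L), site 13 (P→V), site 15 (F→D).
p = 7/19 = 0.368421.
d = −ln(1 − 0.368421) = −ln(0.631579) = 0.4595.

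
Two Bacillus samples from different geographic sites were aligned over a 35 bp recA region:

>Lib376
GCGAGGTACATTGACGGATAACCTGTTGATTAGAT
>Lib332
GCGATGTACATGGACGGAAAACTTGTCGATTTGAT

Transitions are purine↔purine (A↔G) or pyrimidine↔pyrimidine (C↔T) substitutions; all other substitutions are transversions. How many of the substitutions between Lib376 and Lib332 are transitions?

Mismatches occur at site 5 (G↔T, transversion), site 12 (T↔G, transversion), site 19 (T↔A, transversion), site 23 (C↔T, transition), site 27 (T↔C, transition), site 32 (A↔T, transversion).
Of the 6 differences, 2 transitions and 4 transversions, so the answer is 2.

2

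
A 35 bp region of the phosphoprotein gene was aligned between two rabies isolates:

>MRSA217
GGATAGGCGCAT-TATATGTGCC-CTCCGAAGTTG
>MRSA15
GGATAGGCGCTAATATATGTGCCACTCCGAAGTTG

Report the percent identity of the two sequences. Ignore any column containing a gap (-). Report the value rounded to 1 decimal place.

Excluding the 2 gap columns leaves 33 comparable sites.
Mismatches occur at site 11 (A↔T), site 12 (T↔A).
31 of the 33 comparable sites match, so the percent identity is 31/33 × 100 = 93.9%.

93.9%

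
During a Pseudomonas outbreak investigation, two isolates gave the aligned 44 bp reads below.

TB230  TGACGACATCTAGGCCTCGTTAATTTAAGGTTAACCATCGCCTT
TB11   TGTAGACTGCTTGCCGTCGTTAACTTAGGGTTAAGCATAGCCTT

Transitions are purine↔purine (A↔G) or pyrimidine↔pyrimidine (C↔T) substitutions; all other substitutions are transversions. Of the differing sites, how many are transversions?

9

The sequences differ at positions 3 (A/T, transversion), 4 (C/A, transversion), 8 (A/T, transversion), 9 (T/G, transversion), 12 (A/T, transversion), 14 (G/C, transversion), 16 (C/G, transversion), 24 (T/C, transition), 28 (A/G, transition), 35 (C/G, transversion), 39 (C/A, transversion).
Of the 11 differences, 2 transitions and 9 transversions, so the answer is 9.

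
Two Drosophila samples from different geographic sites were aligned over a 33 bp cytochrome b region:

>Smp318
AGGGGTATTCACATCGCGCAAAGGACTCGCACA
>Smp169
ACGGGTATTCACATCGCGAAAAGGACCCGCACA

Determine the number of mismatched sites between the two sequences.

3

Mismatches occur at site 2 (G↔C), site 19 (C↔A), site 27 (T↔C).
That gives 3 mismatches out of 33 aligned sites, so the Hamming distance is 3.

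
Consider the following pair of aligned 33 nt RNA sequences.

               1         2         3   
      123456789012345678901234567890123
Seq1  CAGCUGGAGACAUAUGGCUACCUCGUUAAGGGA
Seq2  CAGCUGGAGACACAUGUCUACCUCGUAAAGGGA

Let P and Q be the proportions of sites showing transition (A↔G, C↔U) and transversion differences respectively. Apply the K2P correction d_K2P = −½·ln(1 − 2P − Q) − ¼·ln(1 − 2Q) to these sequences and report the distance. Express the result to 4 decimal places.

Differing sites — 13:U/C (Ti); 17:G/U (Tv); 27:U/A (Tv).
Of the 3 differences, 1 transition and 2 transversions over 33 sites: P = 1/33 = 0.030303, Q = 2/33 = 0.060606.
d = −0.5·ln(0.878788) − 0.25·ln(0.878788) = −0.5·(-0.129212) − 0.25·(-0.129212) = 0.0969.

0.0969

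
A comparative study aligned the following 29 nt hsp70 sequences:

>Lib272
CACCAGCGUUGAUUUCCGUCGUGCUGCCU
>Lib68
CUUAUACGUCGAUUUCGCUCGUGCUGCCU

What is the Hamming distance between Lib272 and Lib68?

Mismatches occur at site 2 (A/U), site 3 (C/U), site 4 (C/A), site 5 (A/U), site 6 (G/A), site 10 (U/C), site 17 (C/G), site 18 (G/C).
That gives 8 mismatches out of 29 aligned sites, so the Hamming distance is 8.

8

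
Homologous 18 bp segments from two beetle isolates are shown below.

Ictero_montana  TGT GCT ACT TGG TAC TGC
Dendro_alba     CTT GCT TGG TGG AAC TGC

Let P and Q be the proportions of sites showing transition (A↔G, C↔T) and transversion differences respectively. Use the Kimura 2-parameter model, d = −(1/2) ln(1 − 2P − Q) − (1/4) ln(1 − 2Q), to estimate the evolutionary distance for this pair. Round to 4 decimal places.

0.4490

The sequences differ at positions 1 (T/C, transition), 2 (G/T, transversion), 7 (A/T, transversion), 8 (C/G, transversion), 9 (T/G, transversion), 13 (T/A, transversion).
Of the 6 differences, 1 transition and 5 transversions over 18 sites: P = 1/18 = 0.055556, Q = 5/18 = 0.277778.
d = −0.5·ln(0.611110) − 0.25·ln(0.444444) = −0.5·(-0.492478) − 0.25·(-0.810931) = 0.4490.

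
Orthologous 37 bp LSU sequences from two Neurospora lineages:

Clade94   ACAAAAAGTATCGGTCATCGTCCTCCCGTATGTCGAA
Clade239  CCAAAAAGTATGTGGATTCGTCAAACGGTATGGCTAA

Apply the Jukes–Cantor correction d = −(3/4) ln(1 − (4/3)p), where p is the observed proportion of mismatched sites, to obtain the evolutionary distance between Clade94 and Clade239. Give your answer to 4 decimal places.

0.4248

Differing sites — 1:A/C; 12:C/G; 13:G/T; 15:T/G; 16:C/A; 17:A/T; 23:C/A; 24:T/A; 25:C/A; 27:C/G; 33:T/G; 35:G/T.
p = 12/37 = 0.324324.
d = −0.75 · ln(1 − (4/3)·0.324324) = −0.75 · ln(0.567568) = −0.75 · (-0.566395) = 0.4248.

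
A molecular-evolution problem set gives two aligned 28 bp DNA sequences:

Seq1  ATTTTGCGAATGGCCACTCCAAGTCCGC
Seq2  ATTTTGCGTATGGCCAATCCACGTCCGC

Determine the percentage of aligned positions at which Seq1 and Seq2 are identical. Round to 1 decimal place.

Differing sites — 9:A/T; 17:C/A; 22:A/C.
25 of the 28 sites match, so the percent identity is 25/28 × 100 = 89.3%.

89.3%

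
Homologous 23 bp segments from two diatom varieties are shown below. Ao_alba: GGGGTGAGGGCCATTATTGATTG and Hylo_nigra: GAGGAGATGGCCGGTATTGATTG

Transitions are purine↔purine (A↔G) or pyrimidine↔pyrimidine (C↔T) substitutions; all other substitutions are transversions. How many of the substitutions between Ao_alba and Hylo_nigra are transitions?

2

The sequences differ at positions 2 (G/A, transition), 5 (T/A, transversion), 8 (G/T, transversion), 13 (A/G, transition), 14 (T/G, transversion).
Of the 5 differences, 2 transitions and 3 transversions, so the answer is 2.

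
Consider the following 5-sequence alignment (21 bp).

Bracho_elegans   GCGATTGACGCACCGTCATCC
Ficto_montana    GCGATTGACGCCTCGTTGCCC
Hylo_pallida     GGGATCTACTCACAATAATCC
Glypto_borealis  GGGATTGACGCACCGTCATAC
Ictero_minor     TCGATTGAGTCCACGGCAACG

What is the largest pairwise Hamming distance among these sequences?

13

Pairwise Hamming distances:
  Bracho_elegans vs Ficto_montana: 5
  Bracho_elegans vs Hylo_pallida: 7
  Bracho_elegans vs Glypto_borealis: 2
  Bracho_elegans vs Ictero_minor: 8
  Ficto_montana vs Hylo_pallida: 11
  Ficto_montana vs Glypto_borealis: 7
  Ficto_montana vs Ictero_minor: 9
  Hylo_pallida vs Glypto_borealis: 7
  Hylo_pallida vs Ictero_minor: 13
  Glypto_borealis vs Ictero_minor: 10
The largest is 13, between Hylo_pallida and Ictero_minor.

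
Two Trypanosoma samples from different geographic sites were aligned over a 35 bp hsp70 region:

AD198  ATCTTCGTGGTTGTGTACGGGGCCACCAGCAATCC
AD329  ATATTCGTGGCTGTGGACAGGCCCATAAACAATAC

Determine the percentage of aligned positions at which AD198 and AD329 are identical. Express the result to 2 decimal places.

Mismatches occur at site 3 (C↔A), site 11 (T↔C), site 16 (T↔G), site 19 (G↔A), site 22 (G↔C), site 26 (C↔T), site 27 (C↔A), site 29 (G↔A), site 34 (C↔A).
26 of the 35 sites match, so the percent identity is 26/35 × 100 = 74.29%.

74.29%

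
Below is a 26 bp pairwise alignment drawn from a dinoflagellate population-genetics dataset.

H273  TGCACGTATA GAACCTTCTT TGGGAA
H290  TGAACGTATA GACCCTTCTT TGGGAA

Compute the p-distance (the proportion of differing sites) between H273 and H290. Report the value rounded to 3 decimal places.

Mismatches occur at site 3 (C→A), site 13 (A→C).
There are 2 differences over 26 sites, so p = 2/26 = 0.077.

0.077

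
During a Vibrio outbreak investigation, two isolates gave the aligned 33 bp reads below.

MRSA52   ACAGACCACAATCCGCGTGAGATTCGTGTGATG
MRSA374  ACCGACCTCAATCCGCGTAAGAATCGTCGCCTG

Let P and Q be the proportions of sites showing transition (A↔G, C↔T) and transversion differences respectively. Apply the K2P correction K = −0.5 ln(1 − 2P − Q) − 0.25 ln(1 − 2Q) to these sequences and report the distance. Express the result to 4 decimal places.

0.2972

Differing sites — 3:A/C (Tv); 8:A/T (Tv); 19:G/A (Ti); 23:T/A (Tv); 28:G/C (Tv); 29:T/G (Tv); 30:G/C (Tv); 31:A/C (Tv).
Of the 8 differences, 1 transition and 7 transversions over 33 sites: P = 1/33 = 0.030303, Q = 7/33 = 0.212121.
d = −0.5·ln(0.727273) − 0.25·ln(0.575758) = −0.5·(-0.318453) − 0.25·(-0.552068) = 0.2972.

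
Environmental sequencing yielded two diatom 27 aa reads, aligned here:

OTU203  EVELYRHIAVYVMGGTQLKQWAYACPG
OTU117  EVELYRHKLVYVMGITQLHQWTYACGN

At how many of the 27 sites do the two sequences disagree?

7

The sequences differ at positions 8 (I/K), 9 (A/L), 15 (G/I), 19 (K/H), 22 (A/T), 26 (P/G), 27 (G/N).
That gives 7 mismatches out of 27 aligned sites, so the Hamming distance is 7.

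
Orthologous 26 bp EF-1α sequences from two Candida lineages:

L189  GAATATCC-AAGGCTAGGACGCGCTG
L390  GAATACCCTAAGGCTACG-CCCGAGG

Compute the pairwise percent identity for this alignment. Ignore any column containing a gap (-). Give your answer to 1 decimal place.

79.2%

Excluding the 2 gap columns leaves 24 comparable sites.
The sequences differ at positions 6 (T/C), 17 (G/C), 21 (G/C), 24 (C/A), 25 (T/G).
19 of the 24 comparable sites match, so the percent identity is 19/24 × 100 = 79.2%.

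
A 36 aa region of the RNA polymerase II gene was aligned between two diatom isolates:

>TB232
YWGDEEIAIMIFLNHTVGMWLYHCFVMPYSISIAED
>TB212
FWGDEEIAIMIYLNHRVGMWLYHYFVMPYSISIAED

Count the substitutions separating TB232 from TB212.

Mismatches occur at site 1 (Y→F), site 12 (F→Y), site 16 (T→R), site 24 (C→Y).
That gives 4 mismatches out of 36 aligned sites, so the Hamming distance is 4.

4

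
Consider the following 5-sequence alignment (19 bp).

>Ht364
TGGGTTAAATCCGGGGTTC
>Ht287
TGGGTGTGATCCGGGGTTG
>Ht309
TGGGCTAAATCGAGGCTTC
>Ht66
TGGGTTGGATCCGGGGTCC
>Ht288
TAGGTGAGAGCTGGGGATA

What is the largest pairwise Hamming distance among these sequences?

10

Pairwise Hamming distances:
  Ht364 vs Ht287: 4
  Ht364 vs Ht309: 4
  Ht364 vs Ht66: 3
  Ht364 vs Ht288: 7
  Ht287 vs Ht309: 8
  Ht287 vs Ht66: 4
  Ht287 vs Ht288: 6
  Ht309 vs Ht66: 7
  Ht309 vs Ht288: 10
  Ht66 vs Ht288: 8
The largest is 10, between Ht309 and Ht288.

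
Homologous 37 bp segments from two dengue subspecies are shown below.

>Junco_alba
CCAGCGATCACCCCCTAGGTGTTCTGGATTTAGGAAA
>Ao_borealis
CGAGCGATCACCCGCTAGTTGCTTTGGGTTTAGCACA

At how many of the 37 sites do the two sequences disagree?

8

The sequences differ at positions 2 (C/G), 14 (C/G), 19 (G/T), 22 (T/C), 24 (C/T), 28 (A/G), 34 (G/C), 36 (A/C).
That gives 8 mismatches out of 37 aligned sites, so the Hamming distance is 8.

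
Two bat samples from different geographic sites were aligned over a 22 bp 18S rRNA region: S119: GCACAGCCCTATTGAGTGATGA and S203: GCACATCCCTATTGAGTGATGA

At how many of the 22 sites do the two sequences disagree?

A single mismatch occurs at site 6 (G→T).
That gives 1 mismatch out of 22 aligned sites, so the Hamming distance is 1.

1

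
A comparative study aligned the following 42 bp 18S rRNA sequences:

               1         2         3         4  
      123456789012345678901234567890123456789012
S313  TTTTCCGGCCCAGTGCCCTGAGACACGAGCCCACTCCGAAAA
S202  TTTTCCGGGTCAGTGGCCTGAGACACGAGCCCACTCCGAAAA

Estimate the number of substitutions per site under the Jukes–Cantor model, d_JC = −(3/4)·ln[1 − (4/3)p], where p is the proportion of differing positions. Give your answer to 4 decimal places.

0.0751

Differing sites — 9:C/G; 10:C/T; 16:C/G.
p = 3/42 = 0.071429.
d = −0.75 · ln(1 − (4/3)·0.071429) = −0.75 · ln(0.904761) = −0.75 · (-0.100084) = 0.0751.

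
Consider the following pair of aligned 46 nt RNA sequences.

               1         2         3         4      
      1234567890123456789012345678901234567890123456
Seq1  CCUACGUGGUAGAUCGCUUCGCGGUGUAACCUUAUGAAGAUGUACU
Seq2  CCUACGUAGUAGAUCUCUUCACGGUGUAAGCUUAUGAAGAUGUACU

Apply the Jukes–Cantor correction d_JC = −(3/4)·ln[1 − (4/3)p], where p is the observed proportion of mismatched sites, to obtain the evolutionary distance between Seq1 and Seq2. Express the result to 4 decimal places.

Mismatches occur at site 8 (G/A), site 16 (G/U), site 21 (G/A), site 30 (C/G).
p = 4/46 = 0.086957.
d = −0.75 · ln(1 − (4/3)·0.086957) = −0.75 · ln(0.884057) = −0.75 · (-0.123234) = 0.0924.

0.0924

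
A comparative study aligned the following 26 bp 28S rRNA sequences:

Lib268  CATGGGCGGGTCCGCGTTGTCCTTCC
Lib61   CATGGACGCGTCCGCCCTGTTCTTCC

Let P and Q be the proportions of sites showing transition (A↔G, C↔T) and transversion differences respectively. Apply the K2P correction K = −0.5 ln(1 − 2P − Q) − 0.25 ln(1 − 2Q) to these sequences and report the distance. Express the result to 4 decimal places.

0.2256

Differing sites — 6:G/A (Ti); 9:G/C (Tv); 16:G/C (Tv); 17:T/C (Ti); 21:C/T (Ti).
Of the 5 differences, 3 transitions and 2 transversions over 26 sites: P = 3/26 = 0.115385, Q = 2/26 = 0.076923.
d = −0.5·ln(0.692307) − 0.25·ln(0.846154) = −0.5·(-0.367726) − 0.25·(-0.167054) = 0.2256.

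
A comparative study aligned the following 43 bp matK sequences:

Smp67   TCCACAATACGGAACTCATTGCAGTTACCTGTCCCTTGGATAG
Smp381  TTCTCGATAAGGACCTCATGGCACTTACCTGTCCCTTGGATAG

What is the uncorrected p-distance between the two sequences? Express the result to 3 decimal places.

0.163

The sequences differ at positions 2 (C/T), 4 (A/T), 6 (A/G), 10 (C/A), 14 (A/C), 20 (T/G), 24 (G/C).
There are 7 differences over 43 sites, so p = 7/43 = 0.163.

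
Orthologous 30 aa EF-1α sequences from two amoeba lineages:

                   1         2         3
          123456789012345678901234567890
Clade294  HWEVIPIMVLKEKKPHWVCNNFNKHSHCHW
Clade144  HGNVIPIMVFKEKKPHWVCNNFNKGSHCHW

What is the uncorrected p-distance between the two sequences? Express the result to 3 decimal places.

The sequences differ at positions 2 (W/G), 3 (E/N), 10 (L/F), 25 (H/G).
There are 4 differences over 30 sites, so p = 4/30 = 0.133.

0.133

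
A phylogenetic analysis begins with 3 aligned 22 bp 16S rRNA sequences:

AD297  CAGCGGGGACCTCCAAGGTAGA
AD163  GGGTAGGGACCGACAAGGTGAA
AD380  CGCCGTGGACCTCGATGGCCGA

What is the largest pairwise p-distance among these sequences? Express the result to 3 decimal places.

Pairwise Hamming distances:
  AD297 vs AD163: 8
  AD297 vs AD380: 7
  AD163 vs AD380: 12
The largest is 12 mismatches, between AD163 and AD380; p = 12/22 = 0.545.

0.545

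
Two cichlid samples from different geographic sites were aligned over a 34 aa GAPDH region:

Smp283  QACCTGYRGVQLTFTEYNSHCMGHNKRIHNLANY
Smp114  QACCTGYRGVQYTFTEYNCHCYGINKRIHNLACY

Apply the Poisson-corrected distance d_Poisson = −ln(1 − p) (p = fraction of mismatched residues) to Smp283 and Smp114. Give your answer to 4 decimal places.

Differing sites — 12:L/Y; 19:S/C; 22:M/Y; 24:H/I; 33:N/C.
p = 5/34 = 0.147059.
d = −ln(1 − 0.147059) = −ln(0.852941) = 0.1591.

0.1591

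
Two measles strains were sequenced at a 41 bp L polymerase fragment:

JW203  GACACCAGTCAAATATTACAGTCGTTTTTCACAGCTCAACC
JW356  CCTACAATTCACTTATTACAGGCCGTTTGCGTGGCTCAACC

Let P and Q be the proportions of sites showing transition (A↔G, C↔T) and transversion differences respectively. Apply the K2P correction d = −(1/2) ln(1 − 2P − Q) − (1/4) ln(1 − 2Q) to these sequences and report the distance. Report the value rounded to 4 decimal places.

Differing sites — 1:G/C (Tv); 2:A/C (Tv); 3:C/T (Ti); 6:C/A (Tv); 8:G/T (Tv); 12:A/C (Tv); 13:A/T (Tv); 22:T/G (Tv); 24:G/C (Tv); 25:T/G (Tv); 29:T/G (Tv); 31:A/G (Ti); 32:C/T (Ti); 33:A/G (Ti).
Of the 14 differences, 4 transitions and 10 transversions over 41 sites: P = 4/41 = 0.097561, Q = 10/41 = 0.243902.
d = −0.5·ln(0.560976) − 0.25·ln(0.512196) = −0.5·(-0.578077) − 0.25·(-0.669048) = 0.4563.

0.4563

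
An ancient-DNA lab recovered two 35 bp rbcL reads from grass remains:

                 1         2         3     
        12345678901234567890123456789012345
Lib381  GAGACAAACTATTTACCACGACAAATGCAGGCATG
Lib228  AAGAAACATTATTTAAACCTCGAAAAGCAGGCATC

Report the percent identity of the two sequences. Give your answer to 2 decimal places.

The sequences differ at positions 1 (G/A), 5 (C/A), 7 (A/C), 9 (C/T), 16 (C/A), 17 (C/A), 18 (A/C), 20 (G/T), 21 (A/C), 22 (C/G), 26 (T/A), 35 (G/C).
23 of the 35 sites match, so the percent identity is 23/35 × 100 = 65.71%.

65.71%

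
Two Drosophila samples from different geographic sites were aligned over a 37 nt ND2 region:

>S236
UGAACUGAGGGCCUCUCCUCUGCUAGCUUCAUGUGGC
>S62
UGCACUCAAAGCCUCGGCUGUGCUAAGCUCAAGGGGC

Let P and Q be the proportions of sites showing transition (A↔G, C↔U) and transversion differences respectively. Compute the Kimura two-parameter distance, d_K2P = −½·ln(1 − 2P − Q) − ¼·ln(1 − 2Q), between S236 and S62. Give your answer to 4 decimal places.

0.4248

Differing sites — 3:A/C (Tv); 7:G/C (Tv); 9:G/A (Ti); 10:G/A (Ti); 16:U/G (Tv); 17:C/G (Tv); 20:C/G (Tv); 26:G/A (Ti); 27:C/G (Tv); 28:U/C (Ti); 32:U/A (Tv); 34:U/G (Tv).
Of the 12 differences, 4 transitions and 8 transversions over 37 sites: P = 4/37 = 0.108108, Q = 8/37 = 0.216216.
d = −0.5·ln(0.567568) − 0.25·ln(0.567568) = −0.5·(-0.566395) − 0.25·(-0.566395) = 0.4248.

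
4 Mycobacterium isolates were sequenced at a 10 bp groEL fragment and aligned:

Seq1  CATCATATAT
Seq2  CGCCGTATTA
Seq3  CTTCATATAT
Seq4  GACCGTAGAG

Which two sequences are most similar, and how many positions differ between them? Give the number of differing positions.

Pairwise Hamming distances:
  Seq1 vs Seq2: 5
  Seq1 vs Seq3: 1
  Seq1 vs Seq4: 5
  Seq2 vs Seq3: 5
  Seq2 vs Seq4: 5
  Seq3 vs Seq4: 6
The smallest is 1, between Seq1 and Seq3.

1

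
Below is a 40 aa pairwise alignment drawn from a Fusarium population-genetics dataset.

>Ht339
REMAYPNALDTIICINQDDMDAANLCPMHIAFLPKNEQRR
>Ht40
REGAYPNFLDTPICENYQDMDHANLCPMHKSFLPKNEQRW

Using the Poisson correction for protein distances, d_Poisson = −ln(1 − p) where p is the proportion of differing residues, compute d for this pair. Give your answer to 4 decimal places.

0.2877

Differing sites — 3:M/G; 8:A/F; 12:I/P; 15:I/E; 17:Q/Y; 18:D/Q; 22:A/H; 30:I/K; 31:A/S; 40:R/W.
p = 10/40 = 0.250000.
d = −ln(1 − 0.250000) = −ln(0.750000) = 0.2877.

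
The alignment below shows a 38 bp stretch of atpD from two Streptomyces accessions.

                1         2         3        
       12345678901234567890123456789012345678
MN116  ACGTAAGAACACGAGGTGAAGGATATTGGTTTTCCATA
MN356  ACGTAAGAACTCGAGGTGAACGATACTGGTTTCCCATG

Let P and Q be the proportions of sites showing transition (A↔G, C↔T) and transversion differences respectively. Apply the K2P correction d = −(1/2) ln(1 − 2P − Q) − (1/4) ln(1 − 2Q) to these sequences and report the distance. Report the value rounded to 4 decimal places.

The sequences differ at positions 11 (A/T, transversion), 21 (G/C, transversion), 26 (T/C, transition), 33 (T/C, transition), 38 (A/G, transition).
Of the 5 differences, 3 transitions and 2 transversions over 38 sites: P = 3/38 = 0.078947, Q = 2/38 = 0.052632.
d = −0.5·ln(0.789474) − 0.25·ln(0.894736) = −0.5·(-0.236388) − 0.25·(-0.111227) = 0.1460.

0.1460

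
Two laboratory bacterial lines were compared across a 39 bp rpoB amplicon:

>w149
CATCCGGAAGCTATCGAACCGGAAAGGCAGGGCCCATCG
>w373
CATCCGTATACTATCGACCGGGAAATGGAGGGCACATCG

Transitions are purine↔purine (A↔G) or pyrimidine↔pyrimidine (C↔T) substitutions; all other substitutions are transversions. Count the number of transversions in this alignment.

7

The sequences differ at positions 7 (G/T, transversion), 9 (A/T, transversion), 10 (G/A, transition), 18 (A/C, transversion), 20 (C/G, transversion), 26 (G/T, transversion), 28 (C/G, transversion), 34 (C/A, transversion).
Of the 8 differences, 1 transition and 7 transversions, so the answer is 7.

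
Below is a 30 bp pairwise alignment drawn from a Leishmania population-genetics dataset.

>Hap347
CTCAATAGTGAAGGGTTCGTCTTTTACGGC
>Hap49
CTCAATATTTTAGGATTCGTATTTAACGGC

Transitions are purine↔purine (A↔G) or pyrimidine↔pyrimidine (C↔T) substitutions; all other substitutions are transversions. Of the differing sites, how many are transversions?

5

Mismatches occur at site 8 (G/T, transversion), site 10 (G/T, transversion), site 11 (A/T, transversion), site 15 (G/A, transition), site 21 (C/A, transversion), site 25 (T/A, transversion).
Of the 6 differences, 1 transition and 5 transversions, so the answer is 5.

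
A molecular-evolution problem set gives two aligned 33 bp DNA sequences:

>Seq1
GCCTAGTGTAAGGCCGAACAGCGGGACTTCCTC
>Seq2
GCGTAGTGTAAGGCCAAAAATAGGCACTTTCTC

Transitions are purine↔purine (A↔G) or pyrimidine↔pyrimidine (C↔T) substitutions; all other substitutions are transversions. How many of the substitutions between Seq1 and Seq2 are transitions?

Differing sites — 3:C/G (Tv); 16:G/A (Ti); 19:C/A (Tv); 21:G/T (Tv); 22:C/A (Tv); 25:G/C (Tv); 30:C/T (Ti).
Of the 7 differences, 2 transitions and 5 transversions, so the answer is 2.

2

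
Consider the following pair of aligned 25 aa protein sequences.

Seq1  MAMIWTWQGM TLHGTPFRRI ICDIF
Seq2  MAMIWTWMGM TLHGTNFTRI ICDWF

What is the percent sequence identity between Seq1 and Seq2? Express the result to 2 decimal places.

Mismatches occur at site 8 (Q/M), site 16 (P/N), site 18 (R/T), site 24 (I/W).
21 of the 25 sites match, so the percent identity is 21/25 × 100 = 84.00%.

84.00%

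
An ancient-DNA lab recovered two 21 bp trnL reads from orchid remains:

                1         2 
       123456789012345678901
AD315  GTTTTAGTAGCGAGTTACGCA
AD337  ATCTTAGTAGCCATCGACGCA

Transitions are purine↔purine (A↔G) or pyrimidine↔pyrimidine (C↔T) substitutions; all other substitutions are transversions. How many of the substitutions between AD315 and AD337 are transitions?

The sequences differ at positions 1 (G/A, transition), 3 (T/C, transition), 12 (G/C, transversion), 14 (G/T, transversion), 15 (T/C, transition), 16 (T/G, transversion).
Of the 6 differences, 3 transitions and 3 transversions, so the answer is 3.

3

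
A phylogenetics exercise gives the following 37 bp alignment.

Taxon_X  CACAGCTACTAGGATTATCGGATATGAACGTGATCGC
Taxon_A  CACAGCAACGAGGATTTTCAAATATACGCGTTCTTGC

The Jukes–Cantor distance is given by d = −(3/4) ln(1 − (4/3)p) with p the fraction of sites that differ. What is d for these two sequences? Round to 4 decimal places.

0.3786

The sequences differ at positions 7 (T/A), 10 (T/G), 17 (A/T), 20 (G/A), 21 (G/A), 26 (G/A), 27 (A/C), 28 (A/G), 32 (G/T), 33 (A/C), 35 (C/T).
p = 11/37 = 0.297297.
d = −0.75 · ln(1 − (4/3)·0.297297) = −0.75 · ln(0.603604) = −0.75 · (-0.504837) = 0.3786.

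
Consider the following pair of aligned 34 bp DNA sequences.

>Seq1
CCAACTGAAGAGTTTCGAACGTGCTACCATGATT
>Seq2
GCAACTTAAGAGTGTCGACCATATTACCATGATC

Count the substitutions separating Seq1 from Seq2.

Mismatches occur at site 1 (C→G), site 7 (G→T), site 14 (T→G), site 19 (A→C), site 21 (G→A), site 23 (G→A), site 24 (C→T), site 34 (T→C).
That gives 8 mismatches out of 34 aligned sites, so the Hamming distance is 8.

8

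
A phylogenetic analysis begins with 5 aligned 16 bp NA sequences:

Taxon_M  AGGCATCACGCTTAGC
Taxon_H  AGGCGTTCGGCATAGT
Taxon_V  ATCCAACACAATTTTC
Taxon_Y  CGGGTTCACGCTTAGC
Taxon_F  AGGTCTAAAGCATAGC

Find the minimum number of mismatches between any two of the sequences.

3

Pairwise Hamming distances:
  Taxon_M vs Taxon_H: 6
  Taxon_M vs Taxon_V: 7
  Taxon_M vs Taxon_Y: 3
  Taxon_M vs Taxon_F: 5
  Taxon_H vs Taxon_V: 13
  Taxon_H vs Taxon_Y: 8
  Taxon_H vs Taxon_F: 6
  Taxon_V vs Taxon_Y: 10
  Taxon_V vs Taxon_F: 12
  Taxon_Y vs Taxon_F: 6
The smallest is 3, between Taxon_M and Taxon_Y.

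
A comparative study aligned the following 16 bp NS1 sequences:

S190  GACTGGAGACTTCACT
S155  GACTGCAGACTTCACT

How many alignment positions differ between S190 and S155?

1

Differing sites — 6:G/C.
That gives 1 mismatch out of 16 aligned sites, so the Hamming distance is 1.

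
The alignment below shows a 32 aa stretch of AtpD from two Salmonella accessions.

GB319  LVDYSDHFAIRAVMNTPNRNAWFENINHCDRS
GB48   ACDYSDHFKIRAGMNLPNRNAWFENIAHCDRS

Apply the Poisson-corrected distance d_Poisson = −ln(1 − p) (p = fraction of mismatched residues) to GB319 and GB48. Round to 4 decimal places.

0.2076

The sequences differ at positions 1 (L/A), 2 (V/C), 9 (A/K), 13 (V/G), 16 (T/L), 27 (N/A).
p = 6/32 = 0.187500.
d = −ln(1 − 0.187500) = −ln(0.812500) = 0.2076.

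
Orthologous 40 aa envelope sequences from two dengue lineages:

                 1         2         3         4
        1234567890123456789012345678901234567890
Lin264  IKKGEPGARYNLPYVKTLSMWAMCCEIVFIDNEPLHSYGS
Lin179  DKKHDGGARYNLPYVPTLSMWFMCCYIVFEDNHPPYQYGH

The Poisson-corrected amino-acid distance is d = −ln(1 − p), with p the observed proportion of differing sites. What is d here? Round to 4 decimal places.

0.3930

Differing sites — 1:I/D; 4:G/H; 5:E/D; 6:P/G; 16:K/P; 22:A/F; 26:E/Y; 30:I/E; 33:E/H; 35:L/P; 36:H/Y; 37:S/Q; 40:S/H.
p = 13/40 = 0.325000.
d = −ln(1 − 0.325000) = −ln(0.675000) = 0.3930.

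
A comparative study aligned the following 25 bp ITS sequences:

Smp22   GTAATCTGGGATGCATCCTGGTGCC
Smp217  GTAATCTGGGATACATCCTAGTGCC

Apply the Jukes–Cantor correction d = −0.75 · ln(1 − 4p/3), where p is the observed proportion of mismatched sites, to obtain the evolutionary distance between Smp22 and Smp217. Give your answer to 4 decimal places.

Differing sites — 13:G/A; 20:G/A.
p = 2/25 = 0.080000.
d = −0.75 · ln(1 − (4/3)·0.080000) = −0.75 · ln(0.893333) = −0.75 · (-0.112796) = 0.0846.

0.0846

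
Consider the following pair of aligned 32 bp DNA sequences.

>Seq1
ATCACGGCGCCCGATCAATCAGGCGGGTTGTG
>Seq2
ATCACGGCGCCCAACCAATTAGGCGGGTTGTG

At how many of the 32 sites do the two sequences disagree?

Differing sites — 13:G/A; 15:T/C; 20:C/T.
That gives 3 mismatches out of 32 aligned sites, so the Hamming distance is 3.

3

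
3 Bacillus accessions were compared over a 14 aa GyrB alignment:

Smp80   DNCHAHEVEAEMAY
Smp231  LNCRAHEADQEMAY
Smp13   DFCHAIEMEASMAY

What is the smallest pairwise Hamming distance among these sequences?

Pairwise Hamming distances:
  Smp80 vs Smp231: 5
  Smp80 vs Smp13: 4
  Smp231 vs Smp13: 8
The smallest is 4, between Smp80 and Smp13.

4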